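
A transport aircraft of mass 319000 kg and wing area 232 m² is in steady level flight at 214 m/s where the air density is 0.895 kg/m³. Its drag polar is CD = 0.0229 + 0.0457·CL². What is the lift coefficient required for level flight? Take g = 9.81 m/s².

Weight W = mg = 319000 × 9.81 = 3.1294×10^6 N; in level flight L = W.
q = ½ρv² = ½ × 0.895 × 214² = 20490 Pa.
Required CL = L/(qS) = 3.1294×10^6/(20490·232) = 0.6582.

CL = 0.658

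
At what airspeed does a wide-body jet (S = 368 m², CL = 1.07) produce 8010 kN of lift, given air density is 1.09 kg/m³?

v = 193 m/s

L = ½ρv²S·CL ⇒ v = √(2L/(ρ·S·CL))
v = √(2 × 8.01×10^6 / (1.09 × 368 × 1.07)) = √37330 = 193 m/s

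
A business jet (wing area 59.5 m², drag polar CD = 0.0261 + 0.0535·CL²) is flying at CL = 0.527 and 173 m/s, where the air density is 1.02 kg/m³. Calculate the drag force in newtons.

D = 37200 N

CD = 0.0261 + 0.0535 × 0.527² = 0.04096
D = ½ρv²S·CD = ½ × 1.02 × 173² × 59.5 × 0.04096 = 37200 N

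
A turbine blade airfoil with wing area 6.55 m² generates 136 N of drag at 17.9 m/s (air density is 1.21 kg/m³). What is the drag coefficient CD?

From D = ½ρv²S·CD, rearranging gives CD = 2D/(ρv²S).
CD = 2 × 136 / (1.21 × 17.9² × 6.55) = 0.107

CD = 0.107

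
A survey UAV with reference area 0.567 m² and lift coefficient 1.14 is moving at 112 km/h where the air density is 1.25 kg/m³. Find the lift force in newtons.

Convert speed: v = 112 km/h ÷ 3.6 = 31.11 m/s.
L = ½ρv²S·CL = ½ × 1.25 × 31.11² × 0.567 × 1.14 = 391 N

L = 391 N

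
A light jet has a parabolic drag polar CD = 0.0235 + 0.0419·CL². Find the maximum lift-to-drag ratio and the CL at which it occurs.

(L/D)max = 15.9, at CL = 0.749

For CD = CD0 + K·CL², (L/D)max occurs at CL* = √(CD0/K) and equals 1/(2√(K·CD0)).
(L/D)max = 1/(2√(0.0419 × 0.0235)) = 1/(2 × 0.03138) = 15.9
CL* = √(0.0235/0.0419) = 0.749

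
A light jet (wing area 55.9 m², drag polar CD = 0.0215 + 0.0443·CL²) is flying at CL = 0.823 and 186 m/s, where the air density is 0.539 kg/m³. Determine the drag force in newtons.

D = 26800 N

CD = 0.0215 + 0.0443 × 0.823² = 0.05151
D = ½ρv²S·CD = ½ × 0.539 × 186² × 55.9 × 0.05151 = 26800 N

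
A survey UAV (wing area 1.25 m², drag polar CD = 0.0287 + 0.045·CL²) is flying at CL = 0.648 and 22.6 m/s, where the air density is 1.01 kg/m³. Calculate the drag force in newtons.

CD = 0.0287 + 0.045 × 0.648² = 0.0476
D = ½ρv²S·CD = ½ × 1.01 × 22.6² × 1.25 × 0.0476 = 15.3 N

D = 15.3 N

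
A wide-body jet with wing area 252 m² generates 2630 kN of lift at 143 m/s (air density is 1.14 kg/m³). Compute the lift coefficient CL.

CL = 0.895

From L = ½ρv²S·CL, rearranging gives CL = 2L/(ρv²S).
CL = 2 × 2.63×10^6 / (1.14 × 143² × 252) = 0.895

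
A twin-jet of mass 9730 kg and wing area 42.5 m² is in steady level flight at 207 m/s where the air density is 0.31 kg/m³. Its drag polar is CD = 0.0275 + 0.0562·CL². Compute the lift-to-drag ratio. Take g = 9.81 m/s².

L/D = 9.97

Level flight ⇒ L = W = m·g = 9730 × 9.81 = 95451 N.
q = ½ρv² = ½ × 0.31 × 207² = 6642 Pa.
CL = W/(q·S) = 95451 / (6642 × 42.5) = 0.3382.
CD = 0.0275 + 0.0562 × 0.3382² = 0.03393.
L/D = CL/CD = 0.3382 / 0.03393 = 9.97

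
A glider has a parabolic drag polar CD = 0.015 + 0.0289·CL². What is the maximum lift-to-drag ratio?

(L/D)max = 24

For CD = CD0 + K·CL², (L/D)max occurs at CL* = √(CD0/K) and equals 1/(2√(K·CD0)).
(L/D)max = 1/(2√(0.0289 × 0.015)) = 1/(2 × 0.02082) = 24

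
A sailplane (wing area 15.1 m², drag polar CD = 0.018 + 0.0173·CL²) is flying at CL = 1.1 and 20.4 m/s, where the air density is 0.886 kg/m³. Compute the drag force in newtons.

D = 108 N

CD = 0.018 + 0.0173 × 1.1² = 0.03893
D = ½ρv²S·CD = ½ × 0.886 × 20.4² × 15.1 × 0.03893 = 108 N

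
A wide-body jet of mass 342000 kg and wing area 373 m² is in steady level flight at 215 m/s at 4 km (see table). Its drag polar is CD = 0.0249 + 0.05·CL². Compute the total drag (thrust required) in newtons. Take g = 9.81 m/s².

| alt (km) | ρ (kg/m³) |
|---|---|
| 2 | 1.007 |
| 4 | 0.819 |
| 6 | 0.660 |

At 4 km, from the table: ρ = 0.819 kg/m³.
Weight W = mg = 342000 × 9.81 = 3.355×10^6 N; in level flight L = W.
Dynamic pressure q = 0.5 × 0.819 × 215² = 18930 Pa.
Required CL = L/(qS) = 3.355×10^6/(18930·373) = 0.4752.
CD = 0.0249 + 0.05 × 0.4752² = 0.03619.
D = q·S·CD = 18930 × 373 × 0.03619 = 2.555×10^5 N

D = 2.56×10^5 N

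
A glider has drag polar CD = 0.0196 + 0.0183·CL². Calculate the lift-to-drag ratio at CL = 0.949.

L/D = 26.3

CD = 0.0196 + 0.0183 × 0.949² = 0.03608
L/D = CL/CD = 0.949 / 0.03608 = 26.3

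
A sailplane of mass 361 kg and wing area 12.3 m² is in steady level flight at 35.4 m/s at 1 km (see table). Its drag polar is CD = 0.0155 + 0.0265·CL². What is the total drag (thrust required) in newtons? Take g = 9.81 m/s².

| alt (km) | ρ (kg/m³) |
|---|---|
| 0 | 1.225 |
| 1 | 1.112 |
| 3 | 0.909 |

At 1 km, from the table: ρ = 1.112 kg/m³.
In steady level flight, lift balances weight: W = mg = 361 × 9.81 = 3541.4 N.
q = ½ρv² = ½ × 1.112 × 35.4² = 696.8 Pa.
Required CL = L/(qS) = 3541.4/(696.8·12.3) = 0.4132.
CD = 0.0155 + 0.0265 × 0.4132² = 0.02003.
D = q·S·CD = 696.8 × 12.3 × 0.02003 = 171.6 N

D = 172 N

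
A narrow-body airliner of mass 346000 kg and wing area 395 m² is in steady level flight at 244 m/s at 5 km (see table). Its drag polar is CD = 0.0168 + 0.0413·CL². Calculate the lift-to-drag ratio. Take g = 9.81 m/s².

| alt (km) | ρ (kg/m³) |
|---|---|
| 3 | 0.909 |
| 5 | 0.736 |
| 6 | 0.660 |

L/D = 16.9

At 5 km, from the table: ρ = 0.736 kg/m³.
In steady level flight, lift balances weight: W = mg = 346000 × 9.81 = 3.3943×10^6 N.
q = ½ρv² = ½ × 0.736 × 244² = 21910 Pa.
Required CL = L/(qS) = 3.3943×10^6/(21910·395) = 0.3922.
CD = 0.0168 + 0.0413 × 0.3922² = 0.02315.
L/D = CL/CD = 0.3922 / 0.02315 = 16.9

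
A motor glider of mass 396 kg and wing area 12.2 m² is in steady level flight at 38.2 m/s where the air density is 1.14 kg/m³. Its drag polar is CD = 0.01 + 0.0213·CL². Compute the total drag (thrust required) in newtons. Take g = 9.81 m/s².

D = 133 N

Level flight ⇒ L = W = m·g = 396 × 9.81 = 3884.8 N.
Dynamic pressure q = 0.5 × 1.14 × 38.2² = 831.8 Pa.
CL = 2W/(ρv²S) = 2×3884.8/(1.14×38.2²×12.2) = 0.3828.
CD = 0.01 + 0.0213 × 0.3828² = 0.01312.
D = q·S·CD = 831.8 × 12.2 × 0.01312 = 133.2 N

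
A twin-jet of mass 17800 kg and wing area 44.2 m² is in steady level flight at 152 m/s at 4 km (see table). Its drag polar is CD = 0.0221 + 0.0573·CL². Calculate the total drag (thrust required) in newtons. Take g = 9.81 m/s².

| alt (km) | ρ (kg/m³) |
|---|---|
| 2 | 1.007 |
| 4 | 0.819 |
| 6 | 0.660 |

D = 13400 N

At 4 km, from the table: ρ = 0.819 kg/m³.
Level flight ⇒ L = W = m·g = 17800 × 9.81 = 1.7462×10^5 N.
q = ½ρv² = ½ × 0.819 × 152² = 9461 Pa.
CL = W/(q·S) = 1.7462×10^5 / (9461 × 44.2) = 0.4176.
CD = 0.0221 + 0.0573 × 0.4176² = 0.03209.
D = q·S·CD = 9461 × 44.2 × 0.03209 = 13420 N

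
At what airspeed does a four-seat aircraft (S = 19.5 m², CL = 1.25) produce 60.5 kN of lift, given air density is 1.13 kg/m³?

v = 66.3 m/s

L = ½ρv²S·CL ⇒ v = √(2L/(ρ·S·CL))
v = √(2 × 60500 / (1.13 × 19.5 × 1.25)) = √4393 = 66.3 m/s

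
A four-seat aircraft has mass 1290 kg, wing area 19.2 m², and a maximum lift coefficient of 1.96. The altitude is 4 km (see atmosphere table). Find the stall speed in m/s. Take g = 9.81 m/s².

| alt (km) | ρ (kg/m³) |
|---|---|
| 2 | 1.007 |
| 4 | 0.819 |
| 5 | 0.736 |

V_stall = 28.7 m/s

At 4 km, from the table: ρ = 0.819 kg/m³.
Weight W = mg = 1290 × 9.81 = 12650 N.
From L = ½ρV²S·CL,max = W: V_stall = √(2W/(ρSCL,max)) = √(2·12650/(0.819·19.2·1.96))
V_stall = √821.2 = 28.7 m/s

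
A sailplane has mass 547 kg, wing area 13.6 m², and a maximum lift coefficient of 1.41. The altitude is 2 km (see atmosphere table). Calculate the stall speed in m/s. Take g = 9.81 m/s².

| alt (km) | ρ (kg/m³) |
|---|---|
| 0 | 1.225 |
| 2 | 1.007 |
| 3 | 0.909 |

V_stall = 23.6 m/s

At 2 km, from the table: ρ = 1.007 kg/m³.
Stall occurs when L = W at CL,max. W = mg = 547 × 9.81 = 5366 N.
V_stall = √(2W/(ρ·S·CL,max)) = √(2 × 5366 / (1.007 × 13.6 × 1.41))
V_stall = √555.8 = 23.6 m/s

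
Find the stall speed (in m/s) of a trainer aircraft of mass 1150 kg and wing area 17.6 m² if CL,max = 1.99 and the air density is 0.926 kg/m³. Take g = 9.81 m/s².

Weight W = mg = 1150 × 9.81 = 11280 N.
V_stall = √(2W/(ρ·S·CL,max)) = √(2 × 11280 / (0.926 × 17.6 × 1.99))
V_stall = √695.7 = 26.4 m/s

V_stall = 26.4 m/s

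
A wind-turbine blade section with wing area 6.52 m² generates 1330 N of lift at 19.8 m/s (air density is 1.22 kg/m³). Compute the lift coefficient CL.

From L = ½ρv²S·CL, rearranging gives CL = 2L/(ρv²S).
CL = 2 × 1330 / (1.22 × 19.8² × 6.52) = 0.853

CL = 0.853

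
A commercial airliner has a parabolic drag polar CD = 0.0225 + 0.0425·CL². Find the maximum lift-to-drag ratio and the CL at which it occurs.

For CD = CD0 + K·CL², (L/D)max occurs at CL* = √(CD0/K) and equals 1/(2√(K·CD0)).
(L/D)max = 1/(2√(0.0425 × 0.0225)) = 1/(2 × 0.03092) = 16.2
CL* = √(0.0225/0.0425) = 0.728

(L/D)max = 16.2, at CL = 0.728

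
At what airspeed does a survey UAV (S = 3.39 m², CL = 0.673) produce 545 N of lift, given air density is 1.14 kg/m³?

v = 20.5 m/s

L = ½ρv²S·CL ⇒ v = √(2L/(ρ·S·CL))
v = √(2 × 545 / (1.14 × 3.39 × 0.673)) = √419.1 = 20.5 m/s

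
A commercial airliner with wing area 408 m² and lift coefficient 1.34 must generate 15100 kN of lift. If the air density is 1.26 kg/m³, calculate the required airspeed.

L = ½ρv²S·CL ⇒ v = √(2L/(ρ·S·CL))
v = √(2 × 1.51×10^7 / (1.26 × 408 × 1.34)) = √43840 = 209 m/s

v = 209 m/s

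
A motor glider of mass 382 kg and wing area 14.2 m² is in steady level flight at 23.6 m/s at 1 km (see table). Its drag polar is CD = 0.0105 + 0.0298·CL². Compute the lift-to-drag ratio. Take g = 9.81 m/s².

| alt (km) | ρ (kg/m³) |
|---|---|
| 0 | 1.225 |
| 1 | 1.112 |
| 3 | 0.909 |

L/D = 26.5

At 1 km, from the table: ρ = 1.112 kg/m³.
Level flight ⇒ L = W = m·g = 382 × 9.81 = 3747.4 N.
Dynamic pressure q = 0.5 × 1.112 × 23.6² = 309.7 Pa.
Required CL = L/(qS) = 3747.4/(309.7·14.2) = 0.8522.
CD = 0.0105 + 0.0298 × 0.8522² = 0.03214.
L/D = CL/CD = 0.8522 / 0.03214 = 26.5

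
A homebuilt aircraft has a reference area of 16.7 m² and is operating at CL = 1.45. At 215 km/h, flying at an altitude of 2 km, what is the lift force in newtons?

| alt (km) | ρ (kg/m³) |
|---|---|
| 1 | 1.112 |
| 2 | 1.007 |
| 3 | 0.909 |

L = 43500 N

At 2 km, from the table: ρ = 1.007 kg/m³.
Convert speed: v = 215 km/h ÷ 3.6 = 59.72 m/s.
Dynamic pressure q = ½ρv² = ½ × 1.007 × 59.72² = 1796 Pa.
L = q·S·CL = 1796 × 16.7 × 1.45 = 43500 N ≈ 43.5 kN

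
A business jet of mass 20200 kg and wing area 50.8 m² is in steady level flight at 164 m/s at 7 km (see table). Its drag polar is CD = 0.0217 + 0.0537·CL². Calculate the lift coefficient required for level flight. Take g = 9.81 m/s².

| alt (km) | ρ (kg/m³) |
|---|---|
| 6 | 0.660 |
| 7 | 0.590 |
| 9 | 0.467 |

At 7 km, from the table: ρ = 0.590 kg/m³.
In steady level flight, lift balances weight: W = mg = 20200 × 9.81 = 1.9816×10^5 N.
q = ½ρv² = ½ × 0.59 × 164² = 7934 Pa.
Required CL = L/(qS) = 1.9816×10^5/(7934·50.8) = 0.4916.

CL = 0.492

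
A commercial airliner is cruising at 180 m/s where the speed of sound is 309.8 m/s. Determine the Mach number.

M = 0.581

M = v/a = 180 / 309.8 = 0.581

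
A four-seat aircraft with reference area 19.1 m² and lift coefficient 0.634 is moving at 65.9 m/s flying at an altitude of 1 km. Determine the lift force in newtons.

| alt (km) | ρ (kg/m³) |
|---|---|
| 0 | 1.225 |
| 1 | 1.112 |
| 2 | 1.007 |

At 1 km, from the table: ρ = 1.112 kg/m³.
L = ½ρv²S·CL = ½ × 1.112 × 65.9² × 19.1 × 0.634 = 29200 N ≈ 29.2 kN

L = 29200 N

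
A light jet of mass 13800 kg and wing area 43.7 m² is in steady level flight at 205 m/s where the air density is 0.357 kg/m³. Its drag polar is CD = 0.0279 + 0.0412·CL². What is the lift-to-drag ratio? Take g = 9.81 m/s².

In steady level flight, lift balances weight: W = mg = 13800 × 9.81 = 1.3538×10^5 N.
q = ½ρv² = ½ × 0.357 × 205² = 7501 Pa.
CL = 2W/(ρv²S) = 2×1.3538×10^5/(0.357×205²×43.7) = 0.413.
CD = 0.0279 + 0.0412 × 0.413² = 0.03493.
L/D = CL/CD = 0.413 / 0.03493 = 11.8

L/D = 11.8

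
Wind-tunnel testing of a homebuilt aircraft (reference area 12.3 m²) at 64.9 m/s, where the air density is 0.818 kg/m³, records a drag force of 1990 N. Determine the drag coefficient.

From D = ½ρv²S·CD, rearranging gives CD = 2D/(ρv²S).
CD = 2 × 1990 / (0.818 × 64.9² × 12.3) = 0.0939

CD = 0.0939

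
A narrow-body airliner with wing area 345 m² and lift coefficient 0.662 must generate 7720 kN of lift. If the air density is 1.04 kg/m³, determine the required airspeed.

v = 255 m/s

L = ½ρv²S·CL ⇒ v = √(2L/(ρ·S·CL))
v = √(2 × 7.72×10^6 / (1.04 × 345 × 0.662)) = √65000 = 255 m/s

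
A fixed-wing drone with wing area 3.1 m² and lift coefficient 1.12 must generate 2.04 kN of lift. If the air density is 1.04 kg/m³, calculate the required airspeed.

v = 33.6 m/s

L = ½ρv²S·CL ⇒ v = √(2L/(ρ·S·CL))
v = √(2 × 2040 / (1.04 × 3.1 × 1.12)) = √1130 = 33.6 m/s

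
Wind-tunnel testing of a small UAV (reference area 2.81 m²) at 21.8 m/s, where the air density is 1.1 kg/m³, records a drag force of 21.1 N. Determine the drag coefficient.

CD = 0.0287

From D = ½ρv²S·CD, rearranging gives CD = 2D/(ρv²S).
CD = 2 × 21.1 / (1.1 × 21.8² × 2.81) = 0.0287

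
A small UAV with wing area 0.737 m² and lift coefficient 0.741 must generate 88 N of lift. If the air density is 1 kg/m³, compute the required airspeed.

L = ½ρv²S·CL ⇒ v = √(2L/(ρ·S·CL))
v = √(2 × 88 / (1 × 0.737 × 0.741)) = √322.3 = 18 m/s

v = 18 m/s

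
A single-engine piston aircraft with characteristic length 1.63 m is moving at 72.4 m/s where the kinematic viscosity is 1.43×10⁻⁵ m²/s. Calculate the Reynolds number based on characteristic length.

Re = 8.25×10^6

Re = v·c/ν = 72.4 × 1.63 / (1.43×10⁻⁵) = 8.25×10^6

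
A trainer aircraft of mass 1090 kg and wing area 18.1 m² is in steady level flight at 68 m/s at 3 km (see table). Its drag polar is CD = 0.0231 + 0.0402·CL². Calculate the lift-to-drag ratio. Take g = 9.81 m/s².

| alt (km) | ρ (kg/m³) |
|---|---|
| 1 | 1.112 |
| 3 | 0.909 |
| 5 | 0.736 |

At 3 km, from the table: ρ = 0.909 kg/m³.
Level flight ⇒ L = W = m·g = 1090 × 9.81 = 10693 N.
q = ½ρv² = ½ × 0.909 × 68² = 2102 Pa.
CL = 2W/(ρv²S) = 2×10693/(0.909×68²×18.1) = 0.2811.
CD = 0.0231 + 0.0402 × 0.2811² = 0.02628.
L/D = CL/CD = 0.2811 / 0.02628 = 10.7

L/D = 10.7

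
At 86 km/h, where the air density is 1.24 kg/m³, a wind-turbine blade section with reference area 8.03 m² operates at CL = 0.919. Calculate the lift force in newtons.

Convert speed: v = 86 km/h ÷ 3.6 = 23.89 m/s.
L = ½ρv²S·CL = ½ × 1.24 × 23.89² × 8.03 × 0.919 = 2610 N

L = 2610 N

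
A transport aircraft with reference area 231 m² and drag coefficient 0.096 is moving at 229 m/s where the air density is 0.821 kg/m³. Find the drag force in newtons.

D = 4.77×10^5 N

D = ½ρv²S·CD = ½ × 0.821 × 229² × 231 × 0.096 = 4.77×10^5 N ≈ 477 kN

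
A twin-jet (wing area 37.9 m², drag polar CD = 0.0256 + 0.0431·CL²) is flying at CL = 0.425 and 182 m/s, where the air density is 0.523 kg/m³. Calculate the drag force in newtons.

D = 11000 N

CD = 0.0256 + 0.0431 × 0.425² = 0.03338
D = ½ρv²S·CD = ½ × 0.523 × 182² × 37.9 × 0.03338 = 11000 N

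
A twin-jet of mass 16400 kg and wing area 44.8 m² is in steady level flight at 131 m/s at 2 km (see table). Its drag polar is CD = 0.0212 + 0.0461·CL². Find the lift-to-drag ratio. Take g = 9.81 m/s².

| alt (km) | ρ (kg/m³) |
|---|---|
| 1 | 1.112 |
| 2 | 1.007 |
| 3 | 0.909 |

L/D = 14.3

At 2 km, from the table: ρ = 1.007 kg/m³.
Level flight ⇒ L = W = m·g = 16400 × 9.81 = 1.6088×10^5 N.
q = ½ρv² = ½ × 1.007 × 131² = 8641 Pa.
CL = 2W/(ρv²S) = 2×1.6088×10^5/(1.007×131²×44.8) = 0.4156.
CD = 0.0212 + 0.0461 × 0.4156² = 0.02916.
L/D = CL/CD = 0.4156 / 0.02916 = 14.3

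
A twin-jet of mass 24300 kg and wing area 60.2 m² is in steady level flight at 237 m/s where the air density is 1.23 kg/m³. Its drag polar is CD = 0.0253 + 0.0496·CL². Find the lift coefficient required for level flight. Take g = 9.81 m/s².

CL = 0.115

In steady level flight, lift balances weight: W = mg = 24300 × 9.81 = 2.3838×10^5 N.
q = ½ρv² = ½ × 1.23 × 237² = 34540 Pa.
CL = 2W/(ρv²S) = 2×2.3838×10^5/(1.23×237²×60.2) = 0.1146.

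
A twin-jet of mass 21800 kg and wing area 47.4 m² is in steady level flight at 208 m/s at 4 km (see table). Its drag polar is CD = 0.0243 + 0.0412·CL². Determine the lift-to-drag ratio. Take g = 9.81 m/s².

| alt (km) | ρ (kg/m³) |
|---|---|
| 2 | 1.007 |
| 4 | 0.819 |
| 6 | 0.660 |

At 4 km, from the table: ρ = 0.819 kg/m³.
In steady level flight, lift balances weight: W = mg = 21800 × 9.81 = 2.1386×10^5 N.
Dynamic pressure q = 0.5 × 0.819 × 208² = 17720 Pa.
CL = W/(q·S) = 2.1386×10^5 / (17720 × 47.4) = 0.2547.
CD = 0.0243 + 0.0412 × 0.2547² = 0.02697.
L/D = CL/CD = 0.2547 / 0.02697 = 9.44

L/D = 9.44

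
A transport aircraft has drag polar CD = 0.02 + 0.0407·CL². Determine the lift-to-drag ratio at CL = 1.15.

L/D = 15.6

CD = 0.02 + 0.0407 × 1.15² = 0.07383
L/D = CL/CD = 1.15 / 0.07383 = 15.6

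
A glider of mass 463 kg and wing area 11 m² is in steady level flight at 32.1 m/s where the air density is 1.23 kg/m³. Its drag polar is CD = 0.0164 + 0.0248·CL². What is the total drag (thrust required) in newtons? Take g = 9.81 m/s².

In steady level flight, lift balances weight: W = mg = 463 × 9.81 = 4542 N.
q = ½ρv² = ½ × 1.23 × 32.1² = 633.7 Pa.
Required CL = L/(qS) = 4542/(633.7·11) = 0.6516.
CD = 0.0164 + 0.0248 × 0.6516² = 0.02693.
D = q·S·CD = 633.7 × 11 × 0.02693 = 187.7 N

D = 188 N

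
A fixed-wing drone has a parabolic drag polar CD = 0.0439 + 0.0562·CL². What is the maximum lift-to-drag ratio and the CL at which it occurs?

(L/D)max = 10.1, at CL = 0.884

For CD = CD0 + K·CL², (L/D)max occurs at CL* = √(CD0/K) and equals 1/(2√(K·CD0)).
(L/D)max = 1/(2√(0.0562 × 0.0439)) = 1/(2 × 0.04967) = 10.1
CL* = √(0.0439/0.0562) = 0.884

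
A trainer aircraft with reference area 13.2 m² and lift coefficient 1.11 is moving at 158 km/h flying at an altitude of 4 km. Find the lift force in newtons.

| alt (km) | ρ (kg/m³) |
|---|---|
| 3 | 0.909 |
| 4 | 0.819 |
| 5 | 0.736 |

At 4 km, from the table: ρ = 0.819 kg/m³.
Convert speed: v = 158 km/h ÷ 3.6 = 43.89 m/s.
L = ½ρv²S·CL = ½ × 0.819 × 43.89² × 13.2 × 1.11 = 11600 N ≈ 11.6 kN

L = 11600 N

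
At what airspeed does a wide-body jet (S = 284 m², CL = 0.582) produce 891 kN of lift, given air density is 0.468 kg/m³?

v = 152 m/s

L = ½ρv²S·CL ⇒ v = √(2L/(ρ·S·CL))
v = √(2 × 8.91×10^5 / (0.468 × 284 × 0.582)) = √23040 = 152 m/s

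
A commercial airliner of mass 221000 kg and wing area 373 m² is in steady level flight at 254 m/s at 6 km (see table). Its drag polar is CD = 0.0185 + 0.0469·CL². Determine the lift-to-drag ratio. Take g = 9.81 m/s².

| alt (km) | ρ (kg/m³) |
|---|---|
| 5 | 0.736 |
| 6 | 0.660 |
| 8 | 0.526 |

L/D = 12.4

At 6 km, from the table: ρ = 0.660 kg/m³.
Level flight ⇒ L = W = m·g = 221000 × 9.81 = 2.168×10^6 N.
Dynamic pressure q = 0.5 × 0.66 × 254² = 21290 Pa.
CL = W/(q·S) = 2.168×10^6 / (21290 × 373) = 0.273.
CD = 0.0185 + 0.0469 × 0.273² = 0.022.
L/D = CL/CD = 0.273 / 0.022 = 12.4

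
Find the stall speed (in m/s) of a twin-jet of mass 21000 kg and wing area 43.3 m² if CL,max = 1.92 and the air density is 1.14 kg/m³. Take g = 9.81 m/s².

Weight W = mg = 21000 × 9.81 = 2.06×10^5 N.
V_stall = √(2W/(ρ·S·CL,max)) = √(2 × 2.06×10^5 / (1.14 × 43.3 × 1.92))
V_stall = √4347 = 65.9 m/s

V_stall = 65.9 m/s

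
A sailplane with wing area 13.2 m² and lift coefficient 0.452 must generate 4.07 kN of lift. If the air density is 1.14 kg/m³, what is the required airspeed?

v = 34.6 m/s

L = ½ρv²S·CL ⇒ v = √(2L/(ρ·S·CL))
v = √(2 × 4070 / (1.14 × 13.2 × 0.452)) = √1197 = 34.6 m/s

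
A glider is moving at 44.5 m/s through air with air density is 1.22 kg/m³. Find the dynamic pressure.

q = ½ρv² = ½ × 1.22 × 44.5² = 1210 Pa

q = 1210 Pa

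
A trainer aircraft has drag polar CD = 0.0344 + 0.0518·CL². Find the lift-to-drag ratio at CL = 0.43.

CD = 0.0344 + 0.0518 × 0.43² = 0.04398
L/D = CL/CD = 0.43 / 0.04398 = 9.78

L/D = 9.78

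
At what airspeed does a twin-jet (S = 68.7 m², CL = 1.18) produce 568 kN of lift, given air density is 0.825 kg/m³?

v = 130 m/s

L = ½ρv²S·CL ⇒ v = √(2L/(ρ·S·CL))
v = √(2 × 5.68×10^5 / (0.825 × 68.7 × 1.18)) = √16990 = 130 m/s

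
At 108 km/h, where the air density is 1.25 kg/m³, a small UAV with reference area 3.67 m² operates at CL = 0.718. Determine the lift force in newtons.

Convert speed: v = 108 km/h ÷ 3.6 = 30 m/s.
Dynamic pressure q = ½ρv² = ½ × 1.25 × 30² = 562.5 Pa.
L = q·S·CL = 562.5 × 3.67 × 0.718 = 1480 N

L = 1480 N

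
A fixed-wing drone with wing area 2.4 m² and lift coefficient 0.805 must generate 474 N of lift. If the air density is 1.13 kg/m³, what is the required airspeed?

v = 20.8 m/s

L = ½ρv²S·CL ⇒ v = √(2L/(ρ·S·CL))
v = √(2 × 474 / (1.13 × 2.4 × 0.805)) = √434.2 = 20.8 m/s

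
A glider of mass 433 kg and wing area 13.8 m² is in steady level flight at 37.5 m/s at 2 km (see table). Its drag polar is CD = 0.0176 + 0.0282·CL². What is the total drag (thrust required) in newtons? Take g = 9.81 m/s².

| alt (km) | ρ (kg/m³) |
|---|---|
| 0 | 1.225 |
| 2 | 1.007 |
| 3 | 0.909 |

At 2 km, from the table: ρ = 1.007 kg/m³.
Level flight ⇒ L = W = m·g = 433 × 9.81 = 4247.7 N.
Dynamic pressure q = 0.5 × 1.007 × 37.5² = 708 Pa.
Required CL = L/(qS) = 4247.7/(708·13.8) = 0.4347.
CD = 0.0176 + 0.0282 × 0.4347² = 0.02293.
D = q·S·CD = 708 × 13.8 × 0.02293 = 224 N

D = 224 N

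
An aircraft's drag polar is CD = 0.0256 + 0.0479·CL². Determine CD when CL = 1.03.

CD = 0.0764

CD = 0.0256 + 0.0479 × 1.03² = 0.0256 + 0.05082 = 0.0764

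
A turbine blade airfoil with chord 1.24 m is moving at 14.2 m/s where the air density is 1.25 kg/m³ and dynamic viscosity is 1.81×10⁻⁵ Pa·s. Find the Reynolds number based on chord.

Re = ρ·v·c/μ = 1.25 × 14.2 × 1.24 / (1.81×10⁻⁵) = 1.22×10^6

Re = 1.22×10^6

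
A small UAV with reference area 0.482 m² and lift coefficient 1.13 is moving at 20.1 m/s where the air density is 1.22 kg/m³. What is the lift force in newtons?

L = 134 N

L = ½ρv²S·CL = ½ × 1.22 × 20.1² × 0.482 × 1.13 = 134 N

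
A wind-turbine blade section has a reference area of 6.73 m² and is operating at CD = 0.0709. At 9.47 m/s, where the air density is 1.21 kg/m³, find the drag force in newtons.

D = ½ρv²S·CD = ½ × 1.21 × 9.47² × 6.73 × 0.0709 = 25.9 N

D = 25.9 N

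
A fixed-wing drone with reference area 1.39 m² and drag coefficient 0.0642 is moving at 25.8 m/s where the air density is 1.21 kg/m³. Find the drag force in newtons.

Dynamic pressure q = ½ρv² = ½ × 1.21 × 25.8² = 402.7 Pa.
D = q·S·CD = 402.7 × 1.39 × 0.0642 = 35.9 N

D = 35.9 N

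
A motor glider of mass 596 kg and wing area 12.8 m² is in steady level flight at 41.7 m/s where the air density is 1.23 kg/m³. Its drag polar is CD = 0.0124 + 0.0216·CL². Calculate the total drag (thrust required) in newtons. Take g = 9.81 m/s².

In steady level flight, lift balances weight: W = mg = 596 × 9.81 = 5846.8 N.
q = ½ρv² = ½ × 1.23 × 41.7² = 1069 Pa.
Required CL = L/(qS) = 5846.8/(1069·12.8) = 0.4271.
CD = 0.0124 + 0.0216 × 0.4271² = 0.01634.
D = q·S·CD = 1069 × 12.8 × 0.01634 = 223.7 N

D = 224 N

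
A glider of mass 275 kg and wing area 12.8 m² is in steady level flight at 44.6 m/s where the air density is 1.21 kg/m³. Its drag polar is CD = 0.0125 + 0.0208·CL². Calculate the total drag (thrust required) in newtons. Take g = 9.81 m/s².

Level flight ⇒ L = W = m·g = 275 × 9.81 = 2697.8 N.
Dynamic pressure q = 0.5 × 1.21 × 44.6² = 1203 Pa.
Required CL = L/(qS) = 2697.8/(1203·12.8) = 0.1751.
CD = 0.0125 + 0.0208 × 0.1751² = 0.01314.
D = q·S·CD = 1203 × 12.8 × 0.01314 = 202.4 N

D = 202 N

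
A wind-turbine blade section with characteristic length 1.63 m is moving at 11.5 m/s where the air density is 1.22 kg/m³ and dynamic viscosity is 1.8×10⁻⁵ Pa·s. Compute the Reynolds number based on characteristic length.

Re = 1.27×10^6

Re = ρ·v·c/μ = 1.22 × 11.5 × 1.63 / (1.8×10⁻⁵) = 1.27×10^6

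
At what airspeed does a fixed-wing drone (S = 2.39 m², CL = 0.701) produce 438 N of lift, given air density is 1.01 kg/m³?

L = ½ρv²S·CL ⇒ v = √(2L/(ρ·S·CL))
v = √(2 × 438 / (1.01 × 2.39 × 0.701)) = √517.7 = 22.8 m/s

v = 22.8 m/s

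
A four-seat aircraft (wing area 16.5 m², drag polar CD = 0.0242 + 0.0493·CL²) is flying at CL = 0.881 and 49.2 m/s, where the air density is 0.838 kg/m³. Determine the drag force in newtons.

CD = 0.0242 + 0.0493 × 0.881² = 0.06246
D = ½ρv²S·CD = ½ × 0.838 × 49.2² × 16.5 × 0.06246 = 1050 N

D = 1050 N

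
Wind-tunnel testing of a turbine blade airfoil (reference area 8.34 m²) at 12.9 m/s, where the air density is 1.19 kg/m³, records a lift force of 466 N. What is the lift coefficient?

From L = ½ρv²S·CL, rearranging gives CL = 2L/(ρv²S).
CL = 2 × 466 / (1.19 × 12.9² × 8.34) = 0.564

CL = 0.564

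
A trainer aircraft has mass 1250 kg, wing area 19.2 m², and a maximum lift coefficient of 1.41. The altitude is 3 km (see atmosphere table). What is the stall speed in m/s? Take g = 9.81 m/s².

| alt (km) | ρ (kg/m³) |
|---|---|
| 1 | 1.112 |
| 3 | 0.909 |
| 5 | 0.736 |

V_stall = 31.6 m/s

At 3 km, from the table: ρ = 0.909 kg/m³.
At stall, lift equals weight: L = W = m·g = 1250 × 9.81 = 12260 N.
From L = ½ρV²S·CL,max = W: V_stall = √(2W/(ρSCL,max)) = √(2·12260/(0.909·19.2·1.41))
V_stall = √996.6 = 31.6 m/s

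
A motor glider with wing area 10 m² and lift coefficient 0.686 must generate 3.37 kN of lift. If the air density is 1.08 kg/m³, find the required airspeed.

v = 30.2 m/s

L = ½ρv²S·CL ⇒ v = √(2L/(ρ·S·CL))
v = √(2 × 3370 / (1.08 × 10 × 0.686)) = √909.7 = 30.2 m/s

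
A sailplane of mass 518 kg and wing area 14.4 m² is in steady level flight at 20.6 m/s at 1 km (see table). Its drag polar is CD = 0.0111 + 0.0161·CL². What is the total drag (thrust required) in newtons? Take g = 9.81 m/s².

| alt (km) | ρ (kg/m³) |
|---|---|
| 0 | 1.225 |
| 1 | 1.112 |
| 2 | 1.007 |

At 1 km, from the table: ρ = 1.112 kg/m³.
Weight W = mg = 518 × 9.81 = 5081.6 N; in level flight L = W.
Dynamic pressure q = 0.5 × 1.112 × 20.6² = 235.9 Pa.
Required CL = L/(qS) = 5081.6/(235.9·14.4) = 1.496.
CD = 0.0111 + 0.0161 × 1.496² = 0.04711.
D = q·S·CD = 235.9 × 14.4 × 0.04711 = 160.1 N

D = 160 N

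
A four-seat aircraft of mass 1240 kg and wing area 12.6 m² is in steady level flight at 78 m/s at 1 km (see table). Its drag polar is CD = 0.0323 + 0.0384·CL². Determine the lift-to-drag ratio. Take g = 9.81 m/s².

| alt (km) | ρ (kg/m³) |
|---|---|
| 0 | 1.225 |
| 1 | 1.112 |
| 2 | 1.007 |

At 1 km, from the table: ρ = 1.112 kg/m³.
In steady level flight, lift balances weight: W = mg = 1240 × 9.81 = 12164 N.
q = ½ρv² = ½ × 1.112 × 78² = 3383 Pa.
CL = W/(q·S) = 12164 / (3383 × 12.6) = 0.2854.
CD = 0.0323 + 0.0384 × 0.2854² = 0.03543.
L/D = CL/CD = 0.2854 / 0.03543 = 8.06

L/D = 8.06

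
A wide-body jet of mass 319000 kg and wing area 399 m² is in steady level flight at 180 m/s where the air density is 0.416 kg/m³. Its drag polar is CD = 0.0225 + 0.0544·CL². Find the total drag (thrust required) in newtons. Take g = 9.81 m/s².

D = 2.59×10^5 N

Weight W = mg = 319000 × 9.81 = 3.1294×10^6 N; in level flight L = W.
Dynamic pressure q = 0.5 × 0.416 × 180² = 6739 Pa.
CL = 2W/(ρv²S) = 2×3.1294×10^6/(0.416×180²×399) = 1.164.
CD = 0.0225 + 0.0544 × 1.164² = 0.09618.
D = q·S·CD = 6739 × 399 × 0.09618 = 2.586×10^5 N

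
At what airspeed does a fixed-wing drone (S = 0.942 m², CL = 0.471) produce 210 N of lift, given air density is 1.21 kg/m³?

v = 28 m/s

L = ½ρv²S·CL ⇒ v = √(2L/(ρ·S·CL))
v = √(2 × 210 / (1.21 × 0.942 × 0.471)) = √782.3 = 28 m/s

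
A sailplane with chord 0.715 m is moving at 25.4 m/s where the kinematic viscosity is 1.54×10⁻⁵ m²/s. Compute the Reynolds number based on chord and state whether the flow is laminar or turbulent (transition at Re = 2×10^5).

Re = v·c/ν = 25.4 × 0.715 / (1.54×10⁻⁵) = 1.18×10^6
Since 1.18×10^6 > 2×10^5, the flow is turbulent.

Re = 1.18×10^6 (turbulent)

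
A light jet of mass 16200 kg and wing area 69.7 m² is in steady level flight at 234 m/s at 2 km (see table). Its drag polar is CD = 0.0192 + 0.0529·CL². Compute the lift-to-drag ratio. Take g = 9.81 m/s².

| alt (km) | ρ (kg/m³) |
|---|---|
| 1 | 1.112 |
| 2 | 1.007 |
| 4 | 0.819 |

L/D = 4.23

At 2 km, from the table: ρ = 1.007 kg/m³.
Level flight ⇒ L = W = m·g = 16200 × 9.81 = 1.5892×10^5 N.
Dynamic pressure q = 0.5 × 1.007 × 234² = 27570 Pa.
CL = 2W/(ρv²S) = 2×1.5892×10^5/(1.007×234²×69.7) = 0.0827.
CD = 0.0192 + 0.0529 × 0.0827² = 0.01956.
L/D = CL/CD = 0.0827 / 0.01956 = 4.23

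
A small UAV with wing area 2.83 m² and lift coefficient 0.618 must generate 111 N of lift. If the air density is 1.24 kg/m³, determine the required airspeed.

v = 10.1 m/s

L = ½ρv²S·CL ⇒ v = √(2L/(ρ·S·CL))
v = √(2 × 111 / (1.24 × 2.83 × 0.618)) = √102.4 = 10.1 m/s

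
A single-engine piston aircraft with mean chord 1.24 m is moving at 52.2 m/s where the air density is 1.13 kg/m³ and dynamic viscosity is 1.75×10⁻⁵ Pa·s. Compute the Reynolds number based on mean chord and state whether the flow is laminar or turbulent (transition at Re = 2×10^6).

Re = ρ·v·c/μ = 1.13 × 52.2 × 1.24 / (1.75×10⁻⁵) = 4.18×10^6
Since 4.18×10^6 > 2×10^6, the flow is turbulent.

Re = 4.18×10^6 (turbulent)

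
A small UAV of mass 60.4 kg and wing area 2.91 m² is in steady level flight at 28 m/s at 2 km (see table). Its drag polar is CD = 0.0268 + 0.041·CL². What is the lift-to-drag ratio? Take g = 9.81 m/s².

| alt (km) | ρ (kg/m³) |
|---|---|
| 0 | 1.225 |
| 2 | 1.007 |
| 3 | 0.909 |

At 2 km, from the table: ρ = 1.007 kg/m³.
Level flight ⇒ L = W = m·g = 60.4 × 9.81 = 592.52 N.
q = ½ρv² = ½ × 1.007 × 28² = 394.7 Pa.
Required CL = L/(qS) = 592.52/(394.7·2.91) = 0.5158.
CD = 0.0268 + 0.041 × 0.5158² = 0.03771.
L/D = CL/CD = 0.5158 / 0.03771 = 13.7

L/D = 13.7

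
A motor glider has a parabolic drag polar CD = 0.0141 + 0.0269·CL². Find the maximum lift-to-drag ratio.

For CD = CD0 + K·CL², (L/D)max occurs at CL* = √(CD0/K) and equals 1/(2√(K·CD0)).
(L/D)max = 1/(2√(0.0269 × 0.0141)) = 1/(2 × 0.01948) = 25.7

(L/D)max = 25.7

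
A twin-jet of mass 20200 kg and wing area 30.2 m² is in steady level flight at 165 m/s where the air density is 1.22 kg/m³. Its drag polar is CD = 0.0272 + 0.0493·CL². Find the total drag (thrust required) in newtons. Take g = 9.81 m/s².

In steady level flight, lift balances weight: W = mg = 20200 × 9.81 = 1.9816×10^5 N.
Dynamic pressure q = 0.5 × 1.22 × 165² = 16610 Pa.
Required CL = L/(qS) = 1.9816×10^5/(16610·30.2) = 0.3951.
CD = 0.0272 + 0.0493 × 0.3951² = 0.0349.
D = q·S·CD = 16610 × 30.2 × 0.0349 = 17500 N

D = 17500 N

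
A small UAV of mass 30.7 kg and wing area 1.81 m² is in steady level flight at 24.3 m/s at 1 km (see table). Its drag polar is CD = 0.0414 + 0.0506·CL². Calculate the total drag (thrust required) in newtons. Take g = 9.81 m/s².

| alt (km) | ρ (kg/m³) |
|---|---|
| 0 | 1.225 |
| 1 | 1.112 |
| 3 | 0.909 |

At 1 km, from the table: ρ = 1.112 kg/m³.
Level flight ⇒ L = W = m·g = 30.7 × 9.81 = 301.17 N.
q = ½ρv² = ½ × 1.112 × 24.3² = 328.3 Pa.
CL = W/(q·S) = 301.17 / (328.3 × 1.81) = 0.5068.
CD = 0.0414 + 0.0506 × 0.5068² = 0.0544.
D = q·S·CD = 328.3 × 1.81 × 0.0544 = 32.33 N

D = 32.3 N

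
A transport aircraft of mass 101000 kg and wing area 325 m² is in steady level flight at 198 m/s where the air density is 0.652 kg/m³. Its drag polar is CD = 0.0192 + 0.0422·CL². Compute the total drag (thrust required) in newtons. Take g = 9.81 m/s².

Level flight ⇒ L = W = m·g = 101000 × 9.81 = 9.9081×10^5 N.
Dynamic pressure q = 0.5 × 0.652 × 198² = 12780 Pa.
CL = W/(q·S) = 9.9081×10^5 / (12780 × 325) = 0.2385.
CD = 0.0192 + 0.0422 × 0.2385² = 0.0216.
D = q·S·CD = 12780 × 325 × 0.0216 = 89720 N

D = 89700 N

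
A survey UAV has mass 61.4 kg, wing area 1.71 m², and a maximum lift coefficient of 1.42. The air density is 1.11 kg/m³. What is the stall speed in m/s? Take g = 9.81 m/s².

Stall occurs when L = W at CL,max. W = mg = 61.4 × 9.81 = 602.3 N.
V_stall = √(2W/(ρ·S·CL,max)) = √(2 × 602.3 / (1.11 × 1.71 × 1.42))
V_stall = √447 = 21.1 m/s

V_stall = 21.1 m/s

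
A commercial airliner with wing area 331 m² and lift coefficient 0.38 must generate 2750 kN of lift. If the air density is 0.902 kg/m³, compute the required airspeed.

v = 220 m/s

L = ½ρv²S·CL ⇒ v = √(2L/(ρ·S·CL))
v = √(2 × 2.75×10^6 / (0.902 × 331 × 0.38)) = √48480 = 220 m/s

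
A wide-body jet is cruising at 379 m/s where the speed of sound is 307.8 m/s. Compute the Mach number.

M = v/a = 379 / 307.8 = 1.23

M = 1.23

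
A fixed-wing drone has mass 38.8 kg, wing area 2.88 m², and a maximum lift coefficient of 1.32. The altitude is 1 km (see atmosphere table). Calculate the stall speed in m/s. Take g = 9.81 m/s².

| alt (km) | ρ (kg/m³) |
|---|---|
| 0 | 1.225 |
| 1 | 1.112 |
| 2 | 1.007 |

At 1 km, from the table: ρ = 1.112 kg/m³.
Weight W = mg = 38.8 × 9.81 = 380.6 N.
From L = ½ρV²S·CL,max = W: V_stall = √(2W/(ρSCL,max)) = √(2·380.6/(1.112·2.88·1.32))
V_stall = √180.1 = 13.4 m/s

V_stall = 13.4 m/s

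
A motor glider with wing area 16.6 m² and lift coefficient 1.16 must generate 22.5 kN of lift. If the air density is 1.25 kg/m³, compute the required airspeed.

L = ½ρv²S·CL ⇒ v = √(2L/(ρ·S·CL))
v = √(2 × 22500 / (1.25 × 16.6 × 1.16)) = √1870 = 43.2 m/s

v = 43.2 m/s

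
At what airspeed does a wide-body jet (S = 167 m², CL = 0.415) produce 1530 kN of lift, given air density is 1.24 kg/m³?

L = ½ρv²S·CL ⇒ v = √(2L/(ρ·S·CL))
v = √(2 × 1.53×10^6 / (1.24 × 167 × 0.415)) = √35610 = 189 m/s

v = 189 m/s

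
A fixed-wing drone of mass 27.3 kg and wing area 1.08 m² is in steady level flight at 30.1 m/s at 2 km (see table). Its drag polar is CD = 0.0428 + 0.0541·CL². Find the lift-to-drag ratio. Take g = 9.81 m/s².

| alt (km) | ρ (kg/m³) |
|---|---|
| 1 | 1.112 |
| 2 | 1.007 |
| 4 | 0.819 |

At 2 km, from the table: ρ = 1.007 kg/m³.
In steady level flight, lift balances weight: W = mg = 27.3 × 9.81 = 267.81 N.
q = ½ρv² = ½ × 1.007 × 30.1² = 456.2 Pa.
CL = 2W/(ρv²S) = 2×267.81/(1.007×30.1²×1.08) = 0.5436.
CD = 0.0428 + 0.0541 × 0.5436² = 0.05879.
L/D = CL/CD = 0.5436 / 0.05879 = 9.25

L/D = 9.25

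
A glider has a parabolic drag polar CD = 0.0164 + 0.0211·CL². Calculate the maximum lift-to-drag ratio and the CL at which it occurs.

For CD = CD0 + K·CL², (L/D)max occurs at CL* = √(CD0/K) and equals 1/(2√(K·CD0)).
(L/D)max = 1/(2√(0.0211 × 0.0164)) = 1/(2 × 0.0186) = 26.9
CL* = √(0.0164/0.0211) = 0.882

(L/D)max = 26.9, at CL = 0.882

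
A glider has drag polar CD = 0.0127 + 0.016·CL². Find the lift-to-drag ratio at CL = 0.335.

L/D = 23.1

CD = 0.0127 + 0.016 × 0.335² = 0.0145
L/D = CL/CD = 0.335 / 0.0145 = 23.1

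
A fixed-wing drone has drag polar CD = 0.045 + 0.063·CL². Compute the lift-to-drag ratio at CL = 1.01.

L/D = 9.24

CD = 0.045 + 0.063 × 1.01² = 0.1093
L/D = CL/CD = 1.01 / 0.1093 = 9.24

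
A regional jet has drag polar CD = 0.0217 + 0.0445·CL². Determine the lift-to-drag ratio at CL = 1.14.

CD = 0.0217 + 0.0445 × 1.14² = 0.07953
L/D = CL/CD = 1.14 / 0.07953 = 14.3

L/D = 14.3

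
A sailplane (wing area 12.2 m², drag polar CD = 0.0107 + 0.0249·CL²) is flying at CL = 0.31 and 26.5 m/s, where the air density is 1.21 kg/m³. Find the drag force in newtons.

CD = 0.0107 + 0.0249 × 0.31² = 0.01309
D = ½ρv²S·CD = ½ × 1.21 × 26.5² × 12.2 × 0.01309 = 67.9 N

D = 67.9 N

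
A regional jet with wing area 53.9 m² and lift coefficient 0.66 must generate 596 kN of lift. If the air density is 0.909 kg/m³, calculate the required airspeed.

L = ½ρv²S·CL ⇒ v = √(2L/(ρ·S·CL))
v = √(2 × 5.96×10^5 / (0.909 × 53.9 × 0.66)) = √36860 = 192 m/s

v = 192 m/s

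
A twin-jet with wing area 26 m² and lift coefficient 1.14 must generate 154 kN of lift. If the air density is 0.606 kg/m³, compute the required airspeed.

v = 131 m/s

L = ½ρv²S·CL ⇒ v = √(2L/(ρ·S·CL))
v = √(2 × 1.54×10^5 / (0.606 × 26 × 1.14)) = √17150 = 131 m/s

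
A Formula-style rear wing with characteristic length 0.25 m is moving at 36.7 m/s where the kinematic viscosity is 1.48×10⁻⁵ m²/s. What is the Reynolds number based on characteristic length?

Re = v·c/ν = 36.7 × 0.25 / (1.48×10⁻⁵) = 6.2×10^5

Re = 6.2×10^5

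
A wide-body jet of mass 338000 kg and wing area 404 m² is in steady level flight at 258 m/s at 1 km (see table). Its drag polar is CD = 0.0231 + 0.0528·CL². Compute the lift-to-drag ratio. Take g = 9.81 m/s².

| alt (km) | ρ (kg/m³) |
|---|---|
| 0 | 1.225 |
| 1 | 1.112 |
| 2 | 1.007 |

L/D = 8.63

At 1 km, from the table: ρ = 1.112 kg/m³.
Weight W = mg = 338000 × 9.81 = 3.3158×10^6 N; in level flight L = W.
Dynamic pressure q = 0.5 × 1.112 × 258² = 37010 Pa.
Required CL = L/(qS) = 3.3158×10^6/(37010·404) = 0.2218.
CD = 0.0231 + 0.0528 × 0.2218² = 0.0257.
L/D = CL/CD = 0.2218 / 0.0257 = 8.63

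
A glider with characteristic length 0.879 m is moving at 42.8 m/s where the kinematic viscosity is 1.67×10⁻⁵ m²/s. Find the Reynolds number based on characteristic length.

Re = v·c/ν = 42.8 × 0.879 / (1.67×10⁻⁵) = 2.25×10^6

Re = 2.25×10^6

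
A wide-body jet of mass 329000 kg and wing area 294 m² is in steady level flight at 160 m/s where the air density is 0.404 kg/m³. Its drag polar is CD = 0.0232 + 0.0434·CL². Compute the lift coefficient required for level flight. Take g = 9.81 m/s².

CL = 2.12

Weight W = mg = 329000 × 9.81 = 3.2275×10^6 N; in level flight L = W.
q = ½ρv² = ½ × 0.404 × 160² = 5171 Pa.
CL = W/(q·S) = 3.2275×10^6 / (5171 × 294) = 2.123.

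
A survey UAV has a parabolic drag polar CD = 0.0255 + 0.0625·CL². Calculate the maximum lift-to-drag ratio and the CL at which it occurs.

(L/D)max = 12.5, at CL = 0.639

For CD = CD0 + K·CL², (L/D)max occurs at CL* = √(CD0/K) and equals 1/(2√(K·CD0)).
(L/D)max = 1/(2√(0.0625 × 0.0255)) = 1/(2 × 0.03992) = 12.5
CL* = √(0.0255/0.0625) = 0.639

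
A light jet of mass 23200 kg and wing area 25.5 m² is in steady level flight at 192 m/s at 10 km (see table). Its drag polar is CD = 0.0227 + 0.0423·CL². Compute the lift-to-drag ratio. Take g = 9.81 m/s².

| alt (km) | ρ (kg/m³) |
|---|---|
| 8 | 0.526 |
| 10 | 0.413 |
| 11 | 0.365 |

At 10 km, from the table: ρ = 0.413 kg/m³.
Level flight ⇒ L = W = m·g = 23200 × 9.81 = 2.2759×10^5 N.
Dynamic pressure q = 0.5 × 0.413 × 192² = 7612 Pa.
Required CL = L/(qS) = 2.2759×10^5/(7612·25.5) = 1.172.
CD = 0.0227 + 0.0423 × 1.172² = 0.08085.
L/D = CL/CD = 1.172 / 0.08085 = 14.5

L/D = 14.5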